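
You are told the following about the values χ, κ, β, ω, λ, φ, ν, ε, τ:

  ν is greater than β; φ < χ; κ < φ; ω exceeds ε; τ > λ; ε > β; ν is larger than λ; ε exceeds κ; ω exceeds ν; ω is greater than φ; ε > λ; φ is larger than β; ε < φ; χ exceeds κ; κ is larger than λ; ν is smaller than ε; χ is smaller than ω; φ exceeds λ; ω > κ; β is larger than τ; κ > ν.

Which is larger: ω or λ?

λ < τ and τ < β give λ < β.
With β < ν: λ < τ < β < ν.
Then ν < κ extends the chain to κ.
With κ < ε: λ < τ < β < ν < κ < ε.
Then ε < φ extends the chain to φ.
With φ < χ: λ < τ < β < ν < κ < ε < φ < χ.
Then χ < ω extends the chain to ω.
So λ < ω; ω is the larger of the two.

ω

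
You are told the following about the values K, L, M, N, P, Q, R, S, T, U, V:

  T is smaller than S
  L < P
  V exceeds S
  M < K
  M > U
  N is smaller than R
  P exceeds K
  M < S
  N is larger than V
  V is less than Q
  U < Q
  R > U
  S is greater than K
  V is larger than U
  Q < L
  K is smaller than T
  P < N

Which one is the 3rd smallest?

Piecing the relations together gives one ordering: U < M < K < T < S < V < Q < L < P < N < R.
The 3rd smallest is K.

K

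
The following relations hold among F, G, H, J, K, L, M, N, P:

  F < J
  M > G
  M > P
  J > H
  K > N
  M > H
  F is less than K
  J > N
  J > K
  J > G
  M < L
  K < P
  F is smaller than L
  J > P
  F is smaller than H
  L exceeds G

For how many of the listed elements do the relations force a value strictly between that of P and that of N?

1

The relations place N below P. An element lies strictly between them when it is forced above N and also forced below P.
Above N: {K, M, J, L}. Below P: {F, K}.
Intersection: {K} — 1.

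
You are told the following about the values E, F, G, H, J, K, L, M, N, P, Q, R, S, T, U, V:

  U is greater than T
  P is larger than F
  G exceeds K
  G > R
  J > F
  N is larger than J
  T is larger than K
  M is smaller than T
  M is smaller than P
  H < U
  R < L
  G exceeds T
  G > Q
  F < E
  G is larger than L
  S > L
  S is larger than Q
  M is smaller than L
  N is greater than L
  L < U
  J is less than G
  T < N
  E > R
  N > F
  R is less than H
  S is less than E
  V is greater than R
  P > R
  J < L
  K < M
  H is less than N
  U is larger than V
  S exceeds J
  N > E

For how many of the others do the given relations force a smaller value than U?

9

The elements the relations force below U are F, R, J, K, M, L, T, H, V — no chain reaches any other.
That is 9.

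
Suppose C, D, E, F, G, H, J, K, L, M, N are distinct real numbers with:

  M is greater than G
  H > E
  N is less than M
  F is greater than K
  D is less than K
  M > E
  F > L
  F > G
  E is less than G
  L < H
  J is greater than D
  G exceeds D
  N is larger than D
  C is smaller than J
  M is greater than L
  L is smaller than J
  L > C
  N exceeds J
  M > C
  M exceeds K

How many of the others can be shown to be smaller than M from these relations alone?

8

From M the given relations immediately reach K, E, C, L, G, N.
From those, D, J — 8 in total.
No other element is forced below M by the given relations, so the count is 8.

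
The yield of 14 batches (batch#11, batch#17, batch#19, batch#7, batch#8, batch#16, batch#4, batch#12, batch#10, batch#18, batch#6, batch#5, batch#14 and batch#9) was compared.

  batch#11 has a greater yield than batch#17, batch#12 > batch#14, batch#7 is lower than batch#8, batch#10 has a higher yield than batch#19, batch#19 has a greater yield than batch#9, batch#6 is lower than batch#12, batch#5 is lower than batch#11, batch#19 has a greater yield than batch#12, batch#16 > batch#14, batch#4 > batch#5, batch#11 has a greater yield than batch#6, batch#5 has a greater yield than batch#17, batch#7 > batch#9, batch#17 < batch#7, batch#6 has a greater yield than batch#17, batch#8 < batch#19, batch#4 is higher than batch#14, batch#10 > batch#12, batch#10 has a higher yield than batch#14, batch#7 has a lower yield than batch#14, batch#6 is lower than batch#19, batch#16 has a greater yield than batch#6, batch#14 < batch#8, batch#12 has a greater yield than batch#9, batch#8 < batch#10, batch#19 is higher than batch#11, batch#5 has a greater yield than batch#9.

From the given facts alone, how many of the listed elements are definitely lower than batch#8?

4

The elements the relations force below batch#8 are batch#9, batch#17, batch#7, batch#14 — no chain reaches any other.
That is 4.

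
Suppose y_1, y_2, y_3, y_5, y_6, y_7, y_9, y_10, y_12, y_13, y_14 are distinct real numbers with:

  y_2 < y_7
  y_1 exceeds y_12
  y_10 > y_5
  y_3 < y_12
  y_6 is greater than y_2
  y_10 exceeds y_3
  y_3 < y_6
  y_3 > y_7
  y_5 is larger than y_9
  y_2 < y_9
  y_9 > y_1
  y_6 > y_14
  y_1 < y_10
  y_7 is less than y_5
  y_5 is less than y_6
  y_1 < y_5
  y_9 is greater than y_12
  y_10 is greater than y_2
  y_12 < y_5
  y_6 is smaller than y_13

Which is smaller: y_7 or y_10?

y_7

y_7 < y_3 and y_3 < y_12 give y_7 < y_12.
Then y_12 < y_1 extends the chain to y_1.
Then y_1 < y_9 extends the chain to y_9.
With y_9 < y_5: y_7 < y_3 < y_12 < y_1 < y_9 < y_5.
Then y_5 < y_10 extends the chain to y_10.
So y_7 < y_10; y_7 is the smaller of the two.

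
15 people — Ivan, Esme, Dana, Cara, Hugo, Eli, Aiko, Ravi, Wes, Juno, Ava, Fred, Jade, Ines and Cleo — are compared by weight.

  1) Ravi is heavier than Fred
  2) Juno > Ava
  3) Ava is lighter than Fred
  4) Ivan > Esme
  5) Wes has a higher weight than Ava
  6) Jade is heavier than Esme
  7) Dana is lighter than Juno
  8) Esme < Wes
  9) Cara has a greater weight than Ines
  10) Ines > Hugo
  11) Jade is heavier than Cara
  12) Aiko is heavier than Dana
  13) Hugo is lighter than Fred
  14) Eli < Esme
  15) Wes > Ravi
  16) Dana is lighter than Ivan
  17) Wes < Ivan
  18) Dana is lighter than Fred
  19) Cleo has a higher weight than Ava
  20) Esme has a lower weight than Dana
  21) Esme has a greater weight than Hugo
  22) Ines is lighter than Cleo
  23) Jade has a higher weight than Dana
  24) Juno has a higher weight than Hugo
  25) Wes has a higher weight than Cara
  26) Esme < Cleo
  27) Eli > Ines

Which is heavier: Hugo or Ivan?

Ivan

The relevant relations are Hugo < Ines; Ines < Eli; Eli < Esme; Esme < Dana; Dana < Fred; Fred < Ravi; Ravi < Wes; Wes < Ivan.
Chaining these gives Hugo < Ines < Eli < Esme < Dana < Fred < Ravi < Wes < Ivan.
So Hugo < Ivan; Ivan is the heavier of the two.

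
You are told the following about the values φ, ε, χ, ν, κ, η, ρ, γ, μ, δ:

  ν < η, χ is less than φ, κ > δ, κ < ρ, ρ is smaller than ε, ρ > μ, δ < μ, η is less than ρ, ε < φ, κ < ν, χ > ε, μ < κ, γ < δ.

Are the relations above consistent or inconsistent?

The single ordering γ < δ < μ < κ < ν < η < ρ < ε < χ < φ satisfies every listed relation, so no contradiction arises.

consistent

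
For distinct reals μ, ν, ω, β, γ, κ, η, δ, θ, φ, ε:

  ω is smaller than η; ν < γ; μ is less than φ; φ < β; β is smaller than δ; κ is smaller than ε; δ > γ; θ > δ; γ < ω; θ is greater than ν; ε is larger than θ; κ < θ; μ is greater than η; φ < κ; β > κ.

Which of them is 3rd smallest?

Piecing the relations together gives one ordering: ν < γ < ω < η < μ < φ < κ < β < δ < θ < ε.
The 3rd smallest is ω.

ω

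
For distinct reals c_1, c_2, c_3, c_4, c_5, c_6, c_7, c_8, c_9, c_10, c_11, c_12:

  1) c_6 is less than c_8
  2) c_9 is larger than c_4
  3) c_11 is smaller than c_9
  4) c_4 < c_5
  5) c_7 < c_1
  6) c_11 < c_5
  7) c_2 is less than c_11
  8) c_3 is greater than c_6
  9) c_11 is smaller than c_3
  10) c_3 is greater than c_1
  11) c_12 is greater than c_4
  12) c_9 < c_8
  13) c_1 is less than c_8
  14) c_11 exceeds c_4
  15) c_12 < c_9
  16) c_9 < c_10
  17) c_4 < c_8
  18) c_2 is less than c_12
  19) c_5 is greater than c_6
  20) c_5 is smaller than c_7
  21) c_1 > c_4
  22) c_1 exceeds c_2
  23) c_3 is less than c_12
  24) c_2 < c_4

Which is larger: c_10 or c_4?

The relevant relations are c_4 < c_11; c_11 < c_5; c_5 < c_7; c_7 < c_1; c_1 < c_3; c_3 < c_12; c_12 < c_9; c_9 < c_10.
Together: c_4 < c_11 < c_5 < c_7 < c_1 < c_3 < c_12 < c_9 < c_10.
So c_4 < c_10; c_10 is the larger of the two.

c_10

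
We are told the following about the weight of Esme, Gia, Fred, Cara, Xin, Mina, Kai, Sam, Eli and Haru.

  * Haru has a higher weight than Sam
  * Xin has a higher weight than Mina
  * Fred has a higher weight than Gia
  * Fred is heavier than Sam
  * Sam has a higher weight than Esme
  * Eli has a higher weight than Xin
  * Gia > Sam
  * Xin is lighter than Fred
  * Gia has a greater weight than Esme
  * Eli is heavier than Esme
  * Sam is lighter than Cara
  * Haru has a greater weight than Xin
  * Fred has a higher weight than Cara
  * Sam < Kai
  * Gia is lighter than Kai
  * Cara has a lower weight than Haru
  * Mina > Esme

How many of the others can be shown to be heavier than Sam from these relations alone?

From Sam the given relations immediately reach Gia, Cara, Kai, Haru, Fred.
Nothing else is reachable above Sam; 5 in all.

5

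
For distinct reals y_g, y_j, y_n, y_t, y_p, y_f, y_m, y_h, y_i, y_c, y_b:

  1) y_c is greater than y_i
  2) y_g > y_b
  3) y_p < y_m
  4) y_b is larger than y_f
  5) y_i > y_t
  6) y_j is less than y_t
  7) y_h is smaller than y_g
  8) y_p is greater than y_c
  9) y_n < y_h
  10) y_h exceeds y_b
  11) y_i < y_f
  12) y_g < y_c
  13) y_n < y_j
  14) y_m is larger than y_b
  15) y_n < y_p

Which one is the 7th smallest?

y_h

The consecutive relations fix a unique order: y_n < y_j < y_t < y_i < y_f < y_b < y_h < y_g < y_c < y_p < y_m.
The 7th smallest is y_h.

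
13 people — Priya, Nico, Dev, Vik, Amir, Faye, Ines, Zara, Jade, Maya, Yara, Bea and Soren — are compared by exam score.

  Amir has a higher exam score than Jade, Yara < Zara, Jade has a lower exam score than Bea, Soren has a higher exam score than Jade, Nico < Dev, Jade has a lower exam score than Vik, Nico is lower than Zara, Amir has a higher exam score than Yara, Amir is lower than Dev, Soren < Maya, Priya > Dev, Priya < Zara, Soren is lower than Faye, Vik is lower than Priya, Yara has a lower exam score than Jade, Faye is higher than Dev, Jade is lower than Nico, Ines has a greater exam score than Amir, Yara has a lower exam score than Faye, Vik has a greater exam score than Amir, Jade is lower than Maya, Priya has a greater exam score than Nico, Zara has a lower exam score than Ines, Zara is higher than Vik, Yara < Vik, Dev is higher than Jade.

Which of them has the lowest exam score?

Chaining upward from Yara: directly above it, Jade, Amir, Vik, Faye, Zara; then Nico, Soren, Bea, Dev, Maya, Priya, Ines.
That covers every other element, and nothing is given below Yara, so Yara is the lowest exam score.

Yara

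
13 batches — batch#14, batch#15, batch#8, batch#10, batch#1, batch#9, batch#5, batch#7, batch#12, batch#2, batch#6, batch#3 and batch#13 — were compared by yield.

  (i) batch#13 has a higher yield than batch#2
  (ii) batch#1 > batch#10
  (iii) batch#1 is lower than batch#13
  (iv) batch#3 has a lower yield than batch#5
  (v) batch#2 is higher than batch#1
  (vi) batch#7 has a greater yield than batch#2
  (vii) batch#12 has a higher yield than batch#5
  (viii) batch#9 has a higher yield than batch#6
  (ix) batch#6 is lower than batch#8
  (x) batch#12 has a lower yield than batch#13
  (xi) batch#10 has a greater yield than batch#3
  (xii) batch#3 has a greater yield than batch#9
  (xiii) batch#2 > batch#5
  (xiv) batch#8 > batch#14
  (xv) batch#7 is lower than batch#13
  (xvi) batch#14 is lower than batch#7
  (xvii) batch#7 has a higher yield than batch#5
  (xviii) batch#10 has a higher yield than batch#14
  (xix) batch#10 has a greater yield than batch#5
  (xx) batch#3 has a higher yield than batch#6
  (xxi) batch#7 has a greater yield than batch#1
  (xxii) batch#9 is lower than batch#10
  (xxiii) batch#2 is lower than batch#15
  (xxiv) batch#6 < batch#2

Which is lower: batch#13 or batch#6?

The relevant relations are batch#6 < batch#3; batch#3 < batch#5; batch#5 < batch#10; batch#10 < batch#1; batch#1 < batch#2; batch#2 < batch#7; batch#7 < batch#13.
Chaining these gives batch#6 < batch#3 < batch#5 < batch#10 < batch#1 < batch#2 < batch#7 < batch#13.
So batch#6 < batch#13; batch#6 is the lower of the two.

batch#6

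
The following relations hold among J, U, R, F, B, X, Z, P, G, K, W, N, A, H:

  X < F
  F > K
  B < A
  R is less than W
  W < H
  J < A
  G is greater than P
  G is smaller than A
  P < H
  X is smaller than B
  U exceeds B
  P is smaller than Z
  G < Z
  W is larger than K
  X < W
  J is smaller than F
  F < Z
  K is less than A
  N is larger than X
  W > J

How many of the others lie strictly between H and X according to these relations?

The relations place X below H. An element lies strictly between them when it is forced above X and also forced below H.
Above X: {B, N, U, W, F, A, Z}. Below H: {J, R, K, W, P}.
Intersection: {W} — 1.

1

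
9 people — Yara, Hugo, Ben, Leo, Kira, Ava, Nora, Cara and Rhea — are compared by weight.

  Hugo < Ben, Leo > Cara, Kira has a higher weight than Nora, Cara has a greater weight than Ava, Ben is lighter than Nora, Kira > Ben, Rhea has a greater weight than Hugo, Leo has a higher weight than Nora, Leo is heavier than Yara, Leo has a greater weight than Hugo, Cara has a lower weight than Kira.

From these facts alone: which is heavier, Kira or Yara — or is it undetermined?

undetermined

Following every chain through Yara: above Yara we get Leo.
Kira is not reached, and no chain runs the other way from Kira to Yara.
So the given relations leave the order of Yara and Kira undetermined.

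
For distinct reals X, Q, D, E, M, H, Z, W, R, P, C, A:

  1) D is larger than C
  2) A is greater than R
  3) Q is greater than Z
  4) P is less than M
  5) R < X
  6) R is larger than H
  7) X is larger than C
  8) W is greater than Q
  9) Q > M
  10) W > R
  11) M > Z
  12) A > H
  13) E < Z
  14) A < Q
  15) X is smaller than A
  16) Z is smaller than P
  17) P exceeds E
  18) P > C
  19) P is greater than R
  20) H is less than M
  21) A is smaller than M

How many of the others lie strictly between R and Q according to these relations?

Chaining upward from R reaches: X, P, A, M, W.
Chaining downward from Q reaches: H, E, C, X, Z, P, A, M.
Strictly between R and Q are those in both lists: X, P, A, M — 4 elements.

4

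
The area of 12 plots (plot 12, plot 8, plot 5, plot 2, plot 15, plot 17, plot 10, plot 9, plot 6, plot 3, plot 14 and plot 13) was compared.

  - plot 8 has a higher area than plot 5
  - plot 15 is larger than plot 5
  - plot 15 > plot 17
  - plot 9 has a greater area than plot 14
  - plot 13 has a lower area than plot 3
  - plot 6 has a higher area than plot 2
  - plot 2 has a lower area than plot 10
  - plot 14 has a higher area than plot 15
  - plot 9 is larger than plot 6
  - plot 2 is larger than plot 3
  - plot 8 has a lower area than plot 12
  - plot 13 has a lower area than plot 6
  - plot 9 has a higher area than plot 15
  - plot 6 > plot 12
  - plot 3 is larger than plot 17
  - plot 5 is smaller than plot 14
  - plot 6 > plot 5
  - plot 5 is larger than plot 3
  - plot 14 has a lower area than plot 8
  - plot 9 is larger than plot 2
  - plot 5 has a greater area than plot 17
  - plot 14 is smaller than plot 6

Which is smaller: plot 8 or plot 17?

plot 17

plot 17 < plot 3 and plot 3 < plot 5 give plot 17 < plot 5.
Then plot 5 < plot 15 extends the chain to plot 15.
With plot 15 < plot 14: plot 17 < plot 3 < plot 5 < plot 15 < plot 14.
With plot 14 < plot 8: plot 17 < plot 3 < plot 5 < plot 15 < plot 14 < plot 8.
So plot 17 < plot 8; plot 17 is the smaller of the two.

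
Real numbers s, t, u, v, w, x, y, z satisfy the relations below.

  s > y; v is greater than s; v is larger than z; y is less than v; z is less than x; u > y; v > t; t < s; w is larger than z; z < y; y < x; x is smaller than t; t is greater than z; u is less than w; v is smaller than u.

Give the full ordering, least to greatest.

Nothing is placed below z, so it is least; from there z < y; y < x; x < t; t < s; s < v; v < u; u < w, each given directly.

z < y < x < t < s < v < u < w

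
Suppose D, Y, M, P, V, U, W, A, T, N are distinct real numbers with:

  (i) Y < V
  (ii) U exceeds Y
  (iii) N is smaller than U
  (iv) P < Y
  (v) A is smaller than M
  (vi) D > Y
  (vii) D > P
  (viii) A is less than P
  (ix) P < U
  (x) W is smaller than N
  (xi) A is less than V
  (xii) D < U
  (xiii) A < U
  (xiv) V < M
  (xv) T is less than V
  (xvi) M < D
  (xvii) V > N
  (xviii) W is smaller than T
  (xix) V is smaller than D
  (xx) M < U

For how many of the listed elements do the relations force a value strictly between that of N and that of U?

The relations place N below U. An element lies strictly between them when it is forced above N and also forced below U.
Above N: {V, M, D}. Below U: {A, W, P, T, Y, V, M, D}.
Intersection: {V, M, D} — 3.

3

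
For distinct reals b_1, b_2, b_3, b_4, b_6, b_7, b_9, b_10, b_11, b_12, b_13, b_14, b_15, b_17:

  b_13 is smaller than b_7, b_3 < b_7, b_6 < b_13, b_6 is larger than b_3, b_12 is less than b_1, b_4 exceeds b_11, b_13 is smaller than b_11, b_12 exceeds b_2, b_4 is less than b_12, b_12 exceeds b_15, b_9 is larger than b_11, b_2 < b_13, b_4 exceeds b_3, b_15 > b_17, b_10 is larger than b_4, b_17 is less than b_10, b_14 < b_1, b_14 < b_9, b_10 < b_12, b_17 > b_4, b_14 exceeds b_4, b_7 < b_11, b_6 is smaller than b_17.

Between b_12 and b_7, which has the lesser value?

b_7

Link the given pairs in sequence: b_7 < b_11; b_11 < b_4; b_4 < b_17; b_17 < b_10; b_10 < b_12.
Together: b_7 < b_11 < b_4 < b_17 < b_10 < b_12.
So b_7 < b_12; b_7 is the smaller of the two.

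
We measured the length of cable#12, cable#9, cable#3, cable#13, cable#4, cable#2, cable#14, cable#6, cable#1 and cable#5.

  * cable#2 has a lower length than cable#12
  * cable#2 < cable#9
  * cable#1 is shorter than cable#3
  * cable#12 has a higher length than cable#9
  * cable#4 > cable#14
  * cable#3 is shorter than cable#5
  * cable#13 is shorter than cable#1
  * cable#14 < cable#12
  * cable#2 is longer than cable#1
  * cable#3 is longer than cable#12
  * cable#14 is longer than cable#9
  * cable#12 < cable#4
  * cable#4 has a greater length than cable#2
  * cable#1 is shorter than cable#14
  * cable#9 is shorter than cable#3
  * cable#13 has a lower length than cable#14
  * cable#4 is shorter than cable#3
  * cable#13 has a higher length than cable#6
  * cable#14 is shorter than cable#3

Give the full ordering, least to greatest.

Each adjacent pair is fixed by a given relation: cable#6 < cable#13; cable#13 < cable#1; cable#1 < cable#2; cable#2 < cable#9; cable#9 < cable#14; cable#14 < cable#12; cable#12 < cable#4; cable#4 < cable#3; cable#3 < cable#5. Chaining them end to end gives the full order.

cable#6 < cable#13 < cable#1 < cable#2 < cable#9 < cable#14 < cable#12 < cable#4 < cable#3 < cable#5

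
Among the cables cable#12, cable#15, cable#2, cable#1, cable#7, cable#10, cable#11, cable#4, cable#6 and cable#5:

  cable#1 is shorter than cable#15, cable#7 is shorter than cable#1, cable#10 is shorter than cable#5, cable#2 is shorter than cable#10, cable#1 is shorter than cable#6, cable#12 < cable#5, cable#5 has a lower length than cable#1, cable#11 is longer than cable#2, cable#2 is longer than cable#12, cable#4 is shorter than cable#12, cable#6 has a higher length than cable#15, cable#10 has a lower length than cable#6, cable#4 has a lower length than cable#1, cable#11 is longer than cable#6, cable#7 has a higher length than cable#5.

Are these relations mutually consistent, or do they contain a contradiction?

The single ordering cable#4 < cable#12 < cable#2 < cable#10 < cable#5 < cable#7 < cable#1 < cable#15 < cable#6 < cable#11 satisfies every listed relation, so no contradiction arises.

consistent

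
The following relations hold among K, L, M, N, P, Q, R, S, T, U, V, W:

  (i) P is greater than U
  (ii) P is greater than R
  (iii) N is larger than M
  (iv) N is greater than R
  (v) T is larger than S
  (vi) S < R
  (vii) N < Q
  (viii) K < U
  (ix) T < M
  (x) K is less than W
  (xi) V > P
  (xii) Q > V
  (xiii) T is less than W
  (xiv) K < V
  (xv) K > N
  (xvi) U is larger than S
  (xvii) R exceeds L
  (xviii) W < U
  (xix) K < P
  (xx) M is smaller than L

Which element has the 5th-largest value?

W

The consecutive relations fix a unique order: S < T < M < L < R < N < K < W < U < P < V < Q.
Counting 5 from the largest end gives W.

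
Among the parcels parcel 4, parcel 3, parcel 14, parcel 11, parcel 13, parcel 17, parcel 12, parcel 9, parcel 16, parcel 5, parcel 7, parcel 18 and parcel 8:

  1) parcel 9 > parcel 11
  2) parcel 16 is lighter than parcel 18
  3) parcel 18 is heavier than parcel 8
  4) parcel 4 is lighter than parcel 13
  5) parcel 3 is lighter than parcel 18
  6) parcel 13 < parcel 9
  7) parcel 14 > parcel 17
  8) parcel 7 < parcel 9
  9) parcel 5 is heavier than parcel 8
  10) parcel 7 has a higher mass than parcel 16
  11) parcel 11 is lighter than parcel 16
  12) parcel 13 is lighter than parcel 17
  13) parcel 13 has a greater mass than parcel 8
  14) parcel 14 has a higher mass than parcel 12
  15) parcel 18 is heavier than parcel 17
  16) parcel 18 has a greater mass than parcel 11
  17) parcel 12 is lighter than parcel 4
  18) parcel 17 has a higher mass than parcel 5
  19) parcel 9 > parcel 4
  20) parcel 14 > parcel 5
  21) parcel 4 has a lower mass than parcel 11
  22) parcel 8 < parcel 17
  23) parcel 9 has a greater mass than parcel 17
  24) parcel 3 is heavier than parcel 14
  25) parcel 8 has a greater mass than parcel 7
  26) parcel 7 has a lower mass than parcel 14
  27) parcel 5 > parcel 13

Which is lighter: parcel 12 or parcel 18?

parcel 12

Chaining the given relations: parcel 12 < parcel 4 < parcel 11 < parcel 16 < parcel 7 < parcel 8 < parcel 13 < parcel 5 < parcel 17 < parcel 14 < parcel 3 < parcel 18.
So parcel 12 < parcel 18; parcel 12 is the lighter of the two.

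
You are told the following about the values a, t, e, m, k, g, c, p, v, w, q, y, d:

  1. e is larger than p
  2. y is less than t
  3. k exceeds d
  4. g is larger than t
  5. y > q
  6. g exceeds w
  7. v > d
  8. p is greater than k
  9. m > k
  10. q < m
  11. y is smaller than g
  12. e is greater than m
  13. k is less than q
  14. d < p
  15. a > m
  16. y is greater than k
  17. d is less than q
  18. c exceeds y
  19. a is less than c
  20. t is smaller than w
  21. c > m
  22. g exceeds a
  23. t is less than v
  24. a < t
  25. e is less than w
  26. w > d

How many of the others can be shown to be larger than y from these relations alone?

5

Directly above y: c, t, g.
One step further: v, w (5 so far).
Nothing else is reachable above y; 5 in all.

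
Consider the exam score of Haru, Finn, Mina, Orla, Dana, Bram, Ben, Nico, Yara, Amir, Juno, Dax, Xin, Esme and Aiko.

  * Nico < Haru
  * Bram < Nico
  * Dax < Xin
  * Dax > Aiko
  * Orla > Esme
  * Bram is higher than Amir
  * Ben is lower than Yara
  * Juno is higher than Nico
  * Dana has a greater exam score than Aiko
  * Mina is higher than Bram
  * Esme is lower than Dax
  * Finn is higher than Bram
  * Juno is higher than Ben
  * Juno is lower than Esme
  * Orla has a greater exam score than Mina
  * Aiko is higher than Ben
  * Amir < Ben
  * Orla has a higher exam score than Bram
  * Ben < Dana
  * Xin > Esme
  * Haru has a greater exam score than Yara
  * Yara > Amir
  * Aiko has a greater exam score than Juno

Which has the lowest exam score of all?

Amir

Bram is not least since Amir < Bram; Mina is not least since Bram < Mina; Nico is not least since Bram < Nico; Ben is not least since Amir < Ben; Finn is not least since Bram < Finn; Juno is not least since Ben < Juno; Aiko is not least since Juno < Aiko; Esme is not least since Juno < Esme; Yara is not least since Ben < Yara; Dana is not least since Aiko < Dana; Dax is not least since Esme < Dax; Orla is not least since Esme < Orla; Haru is not least since Nico < Haru; Xin is not least since Dax < Xin.
Only Amir has nothing below it, so Amir is the lowest exam score.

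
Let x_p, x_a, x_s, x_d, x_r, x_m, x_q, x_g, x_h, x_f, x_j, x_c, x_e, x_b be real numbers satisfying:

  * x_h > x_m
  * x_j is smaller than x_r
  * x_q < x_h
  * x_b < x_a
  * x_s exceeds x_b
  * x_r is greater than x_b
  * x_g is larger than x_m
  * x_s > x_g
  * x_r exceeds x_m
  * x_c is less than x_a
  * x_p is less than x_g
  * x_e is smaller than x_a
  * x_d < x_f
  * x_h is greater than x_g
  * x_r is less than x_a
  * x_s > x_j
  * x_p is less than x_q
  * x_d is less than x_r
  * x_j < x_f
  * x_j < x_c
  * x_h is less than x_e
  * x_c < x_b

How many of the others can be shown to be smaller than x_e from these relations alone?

5

Directly below x_e: x_h.
One step further: x_m, x_g, x_q (4 so far).
One step further: x_p (5 so far).
No other element is forced below x_e by the given relations, so the count is 5.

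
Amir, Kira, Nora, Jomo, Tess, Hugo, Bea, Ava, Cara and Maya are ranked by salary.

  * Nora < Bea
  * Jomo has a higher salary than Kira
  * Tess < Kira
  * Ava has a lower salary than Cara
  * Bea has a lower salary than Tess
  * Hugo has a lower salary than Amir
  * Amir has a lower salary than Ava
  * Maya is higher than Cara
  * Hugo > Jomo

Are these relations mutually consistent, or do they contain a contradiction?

consistent

The single ordering Nora < Bea < Tess < Kira < Jomo < Hugo < Amir < Ava < Cara < Maya satisfies every listed relation, so no contradiction arises.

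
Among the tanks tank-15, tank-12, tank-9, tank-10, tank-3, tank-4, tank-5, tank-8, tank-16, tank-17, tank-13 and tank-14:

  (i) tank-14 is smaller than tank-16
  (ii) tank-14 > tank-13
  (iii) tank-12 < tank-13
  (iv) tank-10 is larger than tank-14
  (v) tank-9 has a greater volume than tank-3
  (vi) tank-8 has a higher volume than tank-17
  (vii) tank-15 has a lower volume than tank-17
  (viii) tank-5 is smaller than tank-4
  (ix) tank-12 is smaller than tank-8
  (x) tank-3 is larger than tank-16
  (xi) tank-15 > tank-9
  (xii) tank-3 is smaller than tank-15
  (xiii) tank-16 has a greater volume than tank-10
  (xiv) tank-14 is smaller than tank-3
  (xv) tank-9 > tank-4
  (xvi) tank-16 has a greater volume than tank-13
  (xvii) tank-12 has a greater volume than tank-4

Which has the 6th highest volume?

tank-16

The consecutive relations fix a unique order: tank-5 < tank-4 < tank-12 < tank-13 < tank-14 < tank-10 < tank-16 < tank-3 < tank-9 < tank-15 < tank-17 < tank-8.
The 6th largest is tank-16.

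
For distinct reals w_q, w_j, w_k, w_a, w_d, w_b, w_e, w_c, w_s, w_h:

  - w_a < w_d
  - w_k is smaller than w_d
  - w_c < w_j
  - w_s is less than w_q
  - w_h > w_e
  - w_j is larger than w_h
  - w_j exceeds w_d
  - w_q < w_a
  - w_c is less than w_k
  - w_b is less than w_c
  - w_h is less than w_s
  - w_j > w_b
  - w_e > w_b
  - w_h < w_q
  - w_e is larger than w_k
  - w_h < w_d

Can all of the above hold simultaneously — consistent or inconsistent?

The single ordering w_b < w_c < w_k < w_e < w_h < w_s < w_q < w_a < w_d < w_j satisfies every listed relation, so no contradiction arises.

consistent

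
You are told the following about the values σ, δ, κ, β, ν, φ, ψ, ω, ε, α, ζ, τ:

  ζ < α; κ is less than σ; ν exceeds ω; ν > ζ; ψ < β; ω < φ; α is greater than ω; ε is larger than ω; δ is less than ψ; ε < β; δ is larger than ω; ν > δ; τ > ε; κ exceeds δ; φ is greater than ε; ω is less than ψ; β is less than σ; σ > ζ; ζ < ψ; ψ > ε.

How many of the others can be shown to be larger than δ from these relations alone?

Directly above δ: ψ, κ, ν.
One step further: β, σ (5 so far).
No other element is forced above δ by the given relations, so the count is 5.

5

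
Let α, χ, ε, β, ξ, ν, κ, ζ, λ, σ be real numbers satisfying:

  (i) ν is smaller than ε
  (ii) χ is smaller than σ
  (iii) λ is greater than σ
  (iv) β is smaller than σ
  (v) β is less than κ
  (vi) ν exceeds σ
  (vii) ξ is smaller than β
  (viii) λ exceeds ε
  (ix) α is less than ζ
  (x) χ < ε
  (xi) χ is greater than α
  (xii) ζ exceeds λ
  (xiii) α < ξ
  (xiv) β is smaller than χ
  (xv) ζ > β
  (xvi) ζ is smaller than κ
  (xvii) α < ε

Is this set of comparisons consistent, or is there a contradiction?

consistent

The single ordering α < ξ < β < χ < σ < ν < ε < λ < ζ < κ satisfies every listed relation, so no contradiction arises.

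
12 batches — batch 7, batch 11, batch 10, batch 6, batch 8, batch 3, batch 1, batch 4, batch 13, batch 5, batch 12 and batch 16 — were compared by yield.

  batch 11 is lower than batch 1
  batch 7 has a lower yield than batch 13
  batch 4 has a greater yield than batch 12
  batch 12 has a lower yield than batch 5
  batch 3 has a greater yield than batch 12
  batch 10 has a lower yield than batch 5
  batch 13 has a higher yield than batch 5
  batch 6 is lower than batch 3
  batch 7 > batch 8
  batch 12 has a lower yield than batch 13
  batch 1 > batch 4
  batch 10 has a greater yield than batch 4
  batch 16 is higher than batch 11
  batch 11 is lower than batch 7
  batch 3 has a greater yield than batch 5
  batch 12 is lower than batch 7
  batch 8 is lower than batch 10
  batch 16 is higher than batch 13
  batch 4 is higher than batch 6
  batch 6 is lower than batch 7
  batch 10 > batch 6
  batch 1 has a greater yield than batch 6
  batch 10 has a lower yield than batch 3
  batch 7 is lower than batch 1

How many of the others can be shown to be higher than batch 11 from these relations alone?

4

The elements the relations force above batch 11 are batch 7, batch 13, batch 16, batch 1 — no chain reaches any other.
That is 4.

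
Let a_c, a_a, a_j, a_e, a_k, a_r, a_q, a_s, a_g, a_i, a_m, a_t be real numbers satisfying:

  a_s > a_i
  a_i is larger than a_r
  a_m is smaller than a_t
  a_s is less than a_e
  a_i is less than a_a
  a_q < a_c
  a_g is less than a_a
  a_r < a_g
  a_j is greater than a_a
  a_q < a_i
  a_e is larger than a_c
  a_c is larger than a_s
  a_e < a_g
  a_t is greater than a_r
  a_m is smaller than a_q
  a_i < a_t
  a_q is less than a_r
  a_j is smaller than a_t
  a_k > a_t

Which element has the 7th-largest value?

a_c

The consecutive relations fix a unique order: a_m < a_q < a_r < a_i < a_s < a_c < a_e < a_g < a_a < a_j < a_t < a_k.
The 7th largest is a_c.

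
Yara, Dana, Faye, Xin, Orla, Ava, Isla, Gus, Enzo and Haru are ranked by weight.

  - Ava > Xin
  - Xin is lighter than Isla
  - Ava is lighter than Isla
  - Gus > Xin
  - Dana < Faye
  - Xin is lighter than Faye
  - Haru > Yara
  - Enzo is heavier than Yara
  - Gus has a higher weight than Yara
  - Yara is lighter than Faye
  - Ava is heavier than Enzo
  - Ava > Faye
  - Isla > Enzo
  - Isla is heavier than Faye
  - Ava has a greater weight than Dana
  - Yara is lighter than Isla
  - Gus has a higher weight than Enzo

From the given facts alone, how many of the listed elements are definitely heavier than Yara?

Directly above Yara: Enzo, Faye, Haru, Gus, Isla.
One step further: Ava (6 so far).
No other element is forced above Yara by the given relations, so the count is 6.

6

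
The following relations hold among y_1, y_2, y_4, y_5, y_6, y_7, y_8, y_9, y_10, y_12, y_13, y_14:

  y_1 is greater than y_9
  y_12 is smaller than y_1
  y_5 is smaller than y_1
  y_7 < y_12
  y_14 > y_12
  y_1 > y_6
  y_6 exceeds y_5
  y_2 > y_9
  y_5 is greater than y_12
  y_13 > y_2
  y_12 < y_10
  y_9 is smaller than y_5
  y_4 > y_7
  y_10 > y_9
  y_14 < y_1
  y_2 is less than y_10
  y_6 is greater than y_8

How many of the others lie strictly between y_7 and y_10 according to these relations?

1

The relations place y_7 below y_10. An element lies strictly between them when it is forced above y_7 and also forced below y_10.
Above y_7: {y_12, y_4, y_14, y_5, y_6, y_1}. Below y_10: {y_9, y_12, y_2}.
Intersection: {y_12} — 1.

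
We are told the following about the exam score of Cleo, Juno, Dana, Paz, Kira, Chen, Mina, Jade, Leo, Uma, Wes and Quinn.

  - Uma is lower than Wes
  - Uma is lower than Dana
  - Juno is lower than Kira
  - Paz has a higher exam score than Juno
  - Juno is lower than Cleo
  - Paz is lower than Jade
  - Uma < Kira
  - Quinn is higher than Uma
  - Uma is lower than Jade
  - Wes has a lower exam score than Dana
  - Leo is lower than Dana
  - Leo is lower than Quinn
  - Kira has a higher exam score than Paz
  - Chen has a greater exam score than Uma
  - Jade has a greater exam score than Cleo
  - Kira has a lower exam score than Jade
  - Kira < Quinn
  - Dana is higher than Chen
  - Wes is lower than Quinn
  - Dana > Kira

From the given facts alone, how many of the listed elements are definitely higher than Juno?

6

Directly above Juno: Paz, Kira, Cleo.
One step further: Quinn, Jade, Dana (6 so far).
No other element is forced above Juno by the given relations, so the count is 6.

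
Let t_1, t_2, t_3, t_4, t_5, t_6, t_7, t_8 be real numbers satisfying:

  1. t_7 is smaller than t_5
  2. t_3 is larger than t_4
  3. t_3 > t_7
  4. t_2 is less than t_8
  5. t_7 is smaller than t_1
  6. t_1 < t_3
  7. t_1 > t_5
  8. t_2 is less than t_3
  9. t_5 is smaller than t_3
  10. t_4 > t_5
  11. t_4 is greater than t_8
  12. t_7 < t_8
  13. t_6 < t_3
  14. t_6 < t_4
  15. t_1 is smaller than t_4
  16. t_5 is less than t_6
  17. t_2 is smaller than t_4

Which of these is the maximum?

t_3

Chaining downward from t_3: directly below it, t_2, t_7, t_5, t_1, t_6, t_4; then t_8.
That covers every other element, and nothing is given above t_3, so t_3 is the maximum.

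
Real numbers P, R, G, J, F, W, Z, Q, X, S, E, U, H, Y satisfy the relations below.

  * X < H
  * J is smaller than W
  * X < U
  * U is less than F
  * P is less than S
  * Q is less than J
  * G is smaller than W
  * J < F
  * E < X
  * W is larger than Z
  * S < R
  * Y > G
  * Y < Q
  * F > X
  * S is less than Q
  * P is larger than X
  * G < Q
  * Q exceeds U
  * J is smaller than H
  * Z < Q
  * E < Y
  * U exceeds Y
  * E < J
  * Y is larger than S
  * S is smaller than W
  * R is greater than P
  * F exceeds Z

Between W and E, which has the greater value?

Chaining the given relations: E < X < P < S < Y < U < Q < J < W.
So E < W; W is the larger of the two.

W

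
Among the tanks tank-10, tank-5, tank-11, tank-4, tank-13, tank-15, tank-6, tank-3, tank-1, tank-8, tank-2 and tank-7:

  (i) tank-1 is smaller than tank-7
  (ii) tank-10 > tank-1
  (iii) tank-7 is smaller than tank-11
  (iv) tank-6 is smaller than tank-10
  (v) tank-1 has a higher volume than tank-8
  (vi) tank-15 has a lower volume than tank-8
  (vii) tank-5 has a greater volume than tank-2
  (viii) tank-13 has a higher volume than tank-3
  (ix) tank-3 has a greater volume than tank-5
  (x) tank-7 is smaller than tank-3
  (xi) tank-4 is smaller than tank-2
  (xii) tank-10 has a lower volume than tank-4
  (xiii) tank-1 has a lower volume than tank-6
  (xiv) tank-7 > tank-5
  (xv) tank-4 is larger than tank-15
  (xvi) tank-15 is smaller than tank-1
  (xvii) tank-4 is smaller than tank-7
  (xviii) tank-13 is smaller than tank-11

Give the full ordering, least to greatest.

tank-15 < tank-8 < tank-1 < tank-6 < tank-10 < tank-4 < tank-2 < tank-5 < tank-7 < tank-3 < tank-13 < tank-11

The consecutive links are each given: tank-15 < tank-8; tank-8 < tank-1; tank-1 < tank-6; tank-6 < tank-10; tank-10 < tank-4; tank-4 < tank-2; tank-2 < tank-5; tank-5 < tank-7; tank-7 < tank-3; tank-3 < tank-13; tank-13 < tank-11.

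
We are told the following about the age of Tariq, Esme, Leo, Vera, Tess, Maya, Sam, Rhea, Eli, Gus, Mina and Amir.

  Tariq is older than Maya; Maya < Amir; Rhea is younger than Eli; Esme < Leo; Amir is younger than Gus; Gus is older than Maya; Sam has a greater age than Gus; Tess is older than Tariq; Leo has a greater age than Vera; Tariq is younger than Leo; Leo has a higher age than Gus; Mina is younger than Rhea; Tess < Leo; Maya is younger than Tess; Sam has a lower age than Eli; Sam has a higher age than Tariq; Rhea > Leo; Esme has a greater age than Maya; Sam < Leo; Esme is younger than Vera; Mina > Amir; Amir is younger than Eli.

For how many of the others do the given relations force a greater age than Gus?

From Gus the given relations immediately reach Sam, Leo.
From those, Rhea, Eli — 4 in total.
Nothing else is reachable above Gus; 4 in all.

4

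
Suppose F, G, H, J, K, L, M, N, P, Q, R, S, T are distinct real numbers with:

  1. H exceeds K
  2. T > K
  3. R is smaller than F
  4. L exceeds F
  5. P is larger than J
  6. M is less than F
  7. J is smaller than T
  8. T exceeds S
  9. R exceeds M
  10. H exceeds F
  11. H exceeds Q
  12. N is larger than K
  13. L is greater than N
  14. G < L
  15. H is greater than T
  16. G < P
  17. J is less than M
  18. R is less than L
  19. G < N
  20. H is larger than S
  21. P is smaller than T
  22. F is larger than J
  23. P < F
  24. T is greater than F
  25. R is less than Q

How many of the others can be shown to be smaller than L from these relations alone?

Directly below L: G, N, R, F.
One step further: J, M, K, P (8 so far).
Nothing else is reachable below L; 8 in all.

8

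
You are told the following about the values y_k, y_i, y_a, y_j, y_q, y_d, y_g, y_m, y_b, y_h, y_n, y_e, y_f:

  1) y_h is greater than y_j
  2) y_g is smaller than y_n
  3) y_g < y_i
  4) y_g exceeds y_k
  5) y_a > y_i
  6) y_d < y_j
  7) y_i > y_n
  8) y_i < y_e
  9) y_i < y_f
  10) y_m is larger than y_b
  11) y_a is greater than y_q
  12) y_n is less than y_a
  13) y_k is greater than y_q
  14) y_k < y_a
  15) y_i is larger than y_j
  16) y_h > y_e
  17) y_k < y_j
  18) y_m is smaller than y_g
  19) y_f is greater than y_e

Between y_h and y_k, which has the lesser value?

y_k

y_k < y_g < y_n < y_i < y_e < y_h, by transitivity through y_g, y_n, y_i, y_e.
So y_k < y_h; y_k is the smaller of the two.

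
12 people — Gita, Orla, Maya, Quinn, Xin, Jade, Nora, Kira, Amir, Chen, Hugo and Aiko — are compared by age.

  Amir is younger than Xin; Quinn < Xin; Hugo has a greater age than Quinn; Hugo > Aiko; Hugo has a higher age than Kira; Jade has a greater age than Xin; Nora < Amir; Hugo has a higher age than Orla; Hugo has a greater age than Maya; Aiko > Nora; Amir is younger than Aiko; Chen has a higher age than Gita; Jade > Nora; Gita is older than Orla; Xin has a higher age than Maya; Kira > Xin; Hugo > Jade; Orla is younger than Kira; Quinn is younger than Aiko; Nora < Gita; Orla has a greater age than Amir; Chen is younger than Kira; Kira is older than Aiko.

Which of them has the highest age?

Hugo

Chaining downward from Hugo: directly below it, Quinn, Maya, Orla, Aiko, Jade, Kira; then Nora, Amir, Xin, Chen; then Gita.
That covers every other element, and nothing is given above Hugo, so Hugo is the highest age.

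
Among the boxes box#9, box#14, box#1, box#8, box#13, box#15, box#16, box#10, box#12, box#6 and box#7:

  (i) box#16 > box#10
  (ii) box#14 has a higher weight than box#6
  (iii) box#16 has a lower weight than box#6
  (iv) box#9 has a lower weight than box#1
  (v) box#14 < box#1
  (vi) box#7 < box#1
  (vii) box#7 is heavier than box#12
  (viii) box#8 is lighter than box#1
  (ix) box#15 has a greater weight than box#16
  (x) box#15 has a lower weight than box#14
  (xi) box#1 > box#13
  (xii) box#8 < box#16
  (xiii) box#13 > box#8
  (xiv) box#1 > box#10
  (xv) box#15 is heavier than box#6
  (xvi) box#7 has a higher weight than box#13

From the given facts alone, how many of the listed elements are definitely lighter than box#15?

4

From box#15 the given relations immediately reach box#16, box#6.
From those, box#8, box#10 — 4 in total.
Nothing else is reachable below box#15; 4 in all.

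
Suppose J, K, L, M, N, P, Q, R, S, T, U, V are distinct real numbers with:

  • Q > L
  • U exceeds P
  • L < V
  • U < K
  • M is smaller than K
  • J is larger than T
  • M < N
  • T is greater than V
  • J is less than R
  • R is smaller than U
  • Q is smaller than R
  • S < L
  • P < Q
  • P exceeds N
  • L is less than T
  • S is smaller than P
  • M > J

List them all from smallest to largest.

The consecutive links are each given: S < L; L < V; V < T; T < J; J < M; M < N; N < P; P < Q; Q < R; R < U; U < K.

S < L < V < T < J < M < N < P < Q < R < U < K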